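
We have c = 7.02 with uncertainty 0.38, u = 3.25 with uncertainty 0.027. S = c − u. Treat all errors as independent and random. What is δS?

0.381

For a sum/difference, combine absolute errors in quadrature:
  (δc)² = 0.144;  (δu)² = 0.000729
δS = √(0.145) = 0.381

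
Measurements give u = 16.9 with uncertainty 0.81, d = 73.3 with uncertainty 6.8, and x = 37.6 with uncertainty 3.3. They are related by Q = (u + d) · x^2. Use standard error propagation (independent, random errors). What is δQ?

Let w = u + d = 90.2. δw = √(δu² + δd²) = √(0.656 + 46.2) = 6.85, so δw/w = 0.0759.
Q is then a monomial in w, x:
δQ/Q = √((δw/w)² + (2·δx/x)²) = √(0.00576 + 0.0308) = 0.191
Q = 1.28e+05, so δQ = 0.191 × 1.28e+05 = 24400.

24400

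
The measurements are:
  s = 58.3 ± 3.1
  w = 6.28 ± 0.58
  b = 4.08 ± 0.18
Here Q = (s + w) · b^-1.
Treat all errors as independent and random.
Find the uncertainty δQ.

Let u = s + w = 64.6. δu = √(δs² + δw²) = √(9.61 + 0.336) = 3.15, so δu/u = 0.0488.
Q is then a monomial in u, b:
δQ/Q = √((δu/u)² + (-1·δb/b)²) = √(0.00238 + 0.00195) = 0.0658
Q = 15.8, so δQ = 0.0658 × 15.8 = 1.04.

1.04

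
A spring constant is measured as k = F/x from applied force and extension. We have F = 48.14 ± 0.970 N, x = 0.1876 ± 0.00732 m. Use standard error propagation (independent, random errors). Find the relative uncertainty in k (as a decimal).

Relative error in a monomial: (δk/k)² = Σ (nᵢ · δxᵢ/xᵢ)².
  (1·δF/F)² = (1×0.0201)² = 0.000406;  (-1·δx/x)² = (-1×0.0390)² = 0.00152
δk/k = √(0.00193) = 0.0439

0.0439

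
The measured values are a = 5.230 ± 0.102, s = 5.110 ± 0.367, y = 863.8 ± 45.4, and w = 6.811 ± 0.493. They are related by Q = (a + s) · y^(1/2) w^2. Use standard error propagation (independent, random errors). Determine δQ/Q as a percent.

Let u = a + s = 10.34. δu = √(δa² + δs²) = √(0.0104 + 0.135) = 0.381, so δu/u = 0.0368.
Q is then a monomial in u, y, w:
δQ/Q = √((δu/u)² + (½·δy/y)² + (2·δw/w)²) = √(0.00136 + 0.000691 + 0.0210) = 0.152

15.2%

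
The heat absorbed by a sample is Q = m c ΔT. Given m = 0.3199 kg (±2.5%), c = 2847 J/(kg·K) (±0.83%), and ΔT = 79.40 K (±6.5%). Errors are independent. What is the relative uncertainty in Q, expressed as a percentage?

Products/powers → add relative errors in quadrature, weighted by exponent:
  (1·δm/m)² = (1×0.0250)² = 0.000625;  (1·δc/c)² = (1×0.00830)² = 6.89e-05;  (1·δΔT/ΔT)² = (1×0.0650)² = 0.00423
δQ/Q = √(0.00492) = 0.0701

7.01%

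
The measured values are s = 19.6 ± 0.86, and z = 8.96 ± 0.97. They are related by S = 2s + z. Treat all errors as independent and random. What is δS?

1.97

Each term contributes (cᵢ δxᵢ)² to (δS)²:
  (2·δs)² = 2.96;  (δz)² = 0.941
δS = √(3.90) = 1.97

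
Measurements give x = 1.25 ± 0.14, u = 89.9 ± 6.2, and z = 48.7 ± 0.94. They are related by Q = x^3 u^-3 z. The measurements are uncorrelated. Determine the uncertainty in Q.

Relative error in a monomial: (δQ/Q)² = Σ (nᵢ · δxᵢ/xᵢ)².
  (3·δx/x)² = (3×0.112)² = 0.113;  (-3·δu/u)² = (-3×0.0690)² = 0.0428;  (1·δz/z)² = (1×0.0193)² = 0.000373
δQ/Q = √(0.156) = 0.395
Q = 0.000131, so δQ = 0.395 × 0.000131 = 5.17e-05.

5.17e-05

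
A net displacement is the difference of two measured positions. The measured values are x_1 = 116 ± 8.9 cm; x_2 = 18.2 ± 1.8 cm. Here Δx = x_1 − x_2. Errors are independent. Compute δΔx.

9.08 cm

Each term contributes (cᵢ δxᵢ)² to (δΔx)²:
  (δx_1)² = 79.2;  (δx_2)² = 3.24
δΔx = √(82.5) = 9.08 cm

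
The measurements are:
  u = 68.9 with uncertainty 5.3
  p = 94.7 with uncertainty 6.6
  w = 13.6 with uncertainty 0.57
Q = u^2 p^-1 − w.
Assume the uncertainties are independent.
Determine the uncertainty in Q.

Let h = u^2·p^-1 = 50.1. δh/h = √((2·δu/u)² + (-1·δp/p)²) = √(0.0237 + 0.00486) = 0.169, so δh = 8.47.
Q = h − w: δQ = √(δh² + δw²) = √(71.7 + 0.325) = 8.49

8.49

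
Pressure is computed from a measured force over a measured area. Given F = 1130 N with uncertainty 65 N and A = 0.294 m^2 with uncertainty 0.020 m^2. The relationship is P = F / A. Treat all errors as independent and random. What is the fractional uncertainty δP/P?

0.0891

For a monomial P ∝ F, A^-1, fractional errors add in quadrature:
  (1·δF/F)² = (1×0.0575)² = 0.00331;  (-1·δA/A)² = (-1×0.0680)² = 0.00463
δP/P = √(0.00794) = 0.0891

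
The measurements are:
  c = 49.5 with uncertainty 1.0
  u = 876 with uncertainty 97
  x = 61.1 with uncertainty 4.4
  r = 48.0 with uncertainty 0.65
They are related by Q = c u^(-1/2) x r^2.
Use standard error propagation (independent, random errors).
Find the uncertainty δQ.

22800

Each factor contributes (exponent × relative error)² to (δQ/Q)²:
  (1·δc/c)² = (1×0.0202)² = 0.000408;  (−½·δu/u)² = (-0.5×0.111)² = 0.00307;  (1·δx/x)² = (1×0.0720)² = 0.00519;  (2·δr/r)² = (2×0.0135)² = 0.000734
δQ/Q = √(0.00939) = 0.0969
Q = 2.35e+05, so δQ = 0.0969 × 2.35e+05 = 22800.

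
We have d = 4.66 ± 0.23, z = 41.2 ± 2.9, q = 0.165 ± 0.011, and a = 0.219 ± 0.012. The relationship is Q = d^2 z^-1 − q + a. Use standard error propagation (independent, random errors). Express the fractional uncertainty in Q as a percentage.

Let p = d^2·z^-1 = 0.527. δp/p = √((2·δd/d)² + (-1·δz/z)²) = √(0.00974 + 0.00495) = 0.121, so δp = 0.0639.
Q = p − q + a: δQ = √(δp² + δq² + δa²) = √(0.00408 + 0.000121 + 0.000144) = 0.0659
Q = 0.581, so δQ/Q = 0.0659/0.581 = 0.113.

11.3%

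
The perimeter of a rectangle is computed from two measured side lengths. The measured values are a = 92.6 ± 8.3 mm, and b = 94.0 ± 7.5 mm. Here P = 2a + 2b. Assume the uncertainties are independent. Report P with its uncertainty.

373 ± 22.4 mm

Absolute uncertainties add in quadrature for a linear combination:
  (2·δa)² = 276;  (2·δb)² = 225
δP = √(501) = 22.4 mm
P = 373 mm.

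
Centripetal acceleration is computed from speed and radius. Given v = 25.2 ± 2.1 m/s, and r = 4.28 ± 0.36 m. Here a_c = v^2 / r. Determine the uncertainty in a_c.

For a monomial a_c ∝ v^2, r^-1, fractional errors add in quadrature:
  (2·δv/v)² = (2×0.0833)² = 0.0278;  (-1·δr/r)² = (-1×0.0841)² = 0.00707
δa_c/a_c = √(0.0349) = 0.187
a_c = 148 m/s^2, so δa_c = 0.187 × 148 = 27.7 m/s^2.

27.7 m/s^2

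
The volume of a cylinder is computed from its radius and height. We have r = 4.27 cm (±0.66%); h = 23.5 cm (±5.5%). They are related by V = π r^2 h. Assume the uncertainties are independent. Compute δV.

76.1 cm^3

Each factor contributes (exponent × relative error)² to (δV/V)²:
  (2·δr/r)² = (2×0.00660)² = 0.000174;  (1·δh/h)² = (1×0.0550)² = 0.00302
δV/V = √(0.00320) = 0.0566
V = 1350 cm^3, so δV = 0.0566 × 1350 = 76.1 cm^3.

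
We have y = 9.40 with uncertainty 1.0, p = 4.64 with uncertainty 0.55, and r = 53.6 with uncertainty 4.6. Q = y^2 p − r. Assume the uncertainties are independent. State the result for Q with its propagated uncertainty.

356 ± 100.0

Let w = y^2·p = 410. δw/w = √((2·δy/y)² + (1·δp/p)²) = √(0.0453 + 0.0141) = 0.244, so δw = 99.9.
Q = w − r: δQ = √(δw² + δr²) = √(9970 + 21.2) = 100.0
Q = 356.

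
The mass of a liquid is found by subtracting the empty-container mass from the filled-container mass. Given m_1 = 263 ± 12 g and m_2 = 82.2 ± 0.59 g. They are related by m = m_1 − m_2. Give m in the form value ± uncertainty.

181 ± 12.0 g

Each term contributes (cᵢ δxᵢ)² to (δm)²:
  (δm_1)² = 144;  (δm_2)² = 0.348
δm = √(144) = 12.0 g
m = 181 g.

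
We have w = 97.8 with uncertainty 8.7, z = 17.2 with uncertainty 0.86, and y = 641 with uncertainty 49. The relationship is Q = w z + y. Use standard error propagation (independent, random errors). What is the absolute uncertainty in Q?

Let p = w·z = 1680. δp/p = √((1·δw/w)² + (1·δz/z)²) = √(0.00791 + 0.00250) = 0.102, so δp = 172.
Q = p + y: δQ = √(δp² + δy²) = √(29500 + 2400) = 179

179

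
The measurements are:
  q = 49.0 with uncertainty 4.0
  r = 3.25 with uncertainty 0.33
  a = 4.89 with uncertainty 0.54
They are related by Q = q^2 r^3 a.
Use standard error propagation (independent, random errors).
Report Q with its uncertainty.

(4.03 ± 1.46) × 10^5

Q is a product of powers, so relative uncertainties combine in quadrature:
  (2·δq/q)² = (2×0.0816)² = 0.0267;  (3·δr/r)² = (3×0.102)² = 0.0928;  (1·δa/a)² = (1×0.110)² = 0.0122
δQ/Q = √(0.132) = 0.363
Q = 4.03e+05, so δQ = 0.363 × 4.03e+05 = 1.46e+05.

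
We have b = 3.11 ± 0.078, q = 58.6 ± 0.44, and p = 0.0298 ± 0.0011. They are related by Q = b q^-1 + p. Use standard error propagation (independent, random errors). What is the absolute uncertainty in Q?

Let w = b·q^-1 = 0.0531. δw/w = √((1·δb/b)² + (-1·δq/q)²) = √(0.000629 + 5.64e-05) = 0.0262, so δw = 0.00139.
Q = w + p: δQ = √(δw² + δp²) = √(1.93e-06 + 1.21e-06) = 0.00177

0.00177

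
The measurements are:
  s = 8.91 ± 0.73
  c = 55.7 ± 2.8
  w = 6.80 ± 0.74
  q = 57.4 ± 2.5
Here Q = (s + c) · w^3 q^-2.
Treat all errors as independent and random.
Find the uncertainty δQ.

Let u = s + c = 64.6. δu = √(δs² + δc²) = √(0.533 + 7.84) = 2.89, so δu/u = 0.0448.
Q is then a monomial in u, w, q:
δQ/Q = √((δu/u)² + (3·δw/w)² + (-2·δq/q)²) = √(0.00201 + 0.107 + 0.00759) = 0.341
Q = 6.17, so δQ = 0.341 × 6.17 = 2.10.

2.10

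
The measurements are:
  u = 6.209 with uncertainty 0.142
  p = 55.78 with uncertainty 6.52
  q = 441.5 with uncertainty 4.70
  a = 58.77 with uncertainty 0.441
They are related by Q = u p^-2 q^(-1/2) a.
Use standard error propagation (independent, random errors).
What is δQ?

0.00131

Relative error in a monomial: (δQ/Q)² = Σ (nᵢ · δxᵢ/xᵢ)².
  (1·δu/u)² = (1×0.0229)² = 0.000523;  (-2·δp/p)² = (-2×0.117)² = 0.0547;  (−½·δq/q)² = (-0.5×0.0106)² = 2.83e-05;  (1·δa/a)² = (1×0.00750)² = 5.63e-05
δQ/Q = √(0.0553) = 0.235
Q = 0.005582, so δQ = 0.235 × 0.005582 = 0.00131.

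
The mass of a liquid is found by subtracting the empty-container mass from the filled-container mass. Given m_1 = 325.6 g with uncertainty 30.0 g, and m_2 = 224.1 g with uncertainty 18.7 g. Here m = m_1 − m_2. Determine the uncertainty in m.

Each term contributes (cᵢ δxᵢ)² to (δm)²:
  (δm_1)² = 900;  (δm_2)² = 350
δm = √(1250) = 35.4 g

35.4 g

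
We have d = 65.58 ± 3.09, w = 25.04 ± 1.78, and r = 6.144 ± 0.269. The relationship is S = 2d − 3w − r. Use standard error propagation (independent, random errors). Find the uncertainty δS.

8.17

Sums and differences: (δS)² = Σ (cᵢ δxᵢ)².
  (2·δd)² = 38.2;  (3·δw)² = 28.5;  (δr)² = 0.0724
δS = √(66.8) = 8.17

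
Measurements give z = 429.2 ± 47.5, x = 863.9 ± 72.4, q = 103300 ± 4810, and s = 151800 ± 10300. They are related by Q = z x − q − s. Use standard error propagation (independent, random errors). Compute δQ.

Let p = z·x = 370800. δp/p = √((1·δz/z)² + (1·δx/x)²) = √(0.0122 + 0.00702) = 0.139, so δp = 51500.
Q = p − q − s: δQ = √(δp² + δq² + δs²) = √(2.65e+09 + 2.31e+07 + 1.06e+08) = 52700

52700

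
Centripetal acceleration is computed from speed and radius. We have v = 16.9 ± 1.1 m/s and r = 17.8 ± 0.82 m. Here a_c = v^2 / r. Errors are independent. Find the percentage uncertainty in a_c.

Products/powers → add relative errors in quadrature, weighted by exponent:
  (2·δv/v)² = (2×0.0651)² = 0.0169;  (-1·δr/r)² = (-1×0.0461)² = 0.00212
δa_c/a_c = √(0.0191) = 0.138

13.8%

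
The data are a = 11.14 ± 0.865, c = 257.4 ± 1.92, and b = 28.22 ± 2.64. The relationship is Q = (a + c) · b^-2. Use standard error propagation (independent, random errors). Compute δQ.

0.0631

Let u = a + c = 268.5. δu = √(δa² + δc²) = √(0.748 + 3.69) = 2.11, so δu/u = 0.00784.
Q is then a monomial in u, b:
δQ/Q = √((δu/u)² + (-2·δb/b)²) = √(6.15e-05 + 0.0350) = 0.187
Q = 0.3372, so δQ = 0.187 × 0.3372 = 0.0631.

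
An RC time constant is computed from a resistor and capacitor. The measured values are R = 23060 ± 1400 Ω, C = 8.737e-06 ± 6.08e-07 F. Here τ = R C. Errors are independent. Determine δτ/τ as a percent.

For a monomial τ ∝ R, C, fractional errors add in quadrature:
  (1·δR/R)² = (1×0.0607)² = 0.00369;  (1·δC/C)² = (1×0.0696)² = 0.00484
δτ/τ = √(0.00853) = 0.0923

9.23%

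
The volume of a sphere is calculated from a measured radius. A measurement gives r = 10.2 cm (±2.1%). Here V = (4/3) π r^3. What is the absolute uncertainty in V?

280 cm^3

V ∝ r^3, so δV/V = |3| · δr/r = 3 × 0.0210 = 0.0630.
V = 4450 cm^3, so δV = 0.0630 × 4450 = 280 cm^3.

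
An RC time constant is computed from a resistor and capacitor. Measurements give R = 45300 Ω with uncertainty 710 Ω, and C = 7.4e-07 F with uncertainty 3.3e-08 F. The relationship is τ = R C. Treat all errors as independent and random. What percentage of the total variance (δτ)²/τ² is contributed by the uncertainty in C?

89.0%

(δτ/τ)² = (1·δR/R)² + (1·δC/C)²
  R term: (1×0.0157)² = 0.000246
  C term: (1×0.0446)² = 0.00199
Total = 0.00223. Share from C = 0.00199/0.00223 = 0.890.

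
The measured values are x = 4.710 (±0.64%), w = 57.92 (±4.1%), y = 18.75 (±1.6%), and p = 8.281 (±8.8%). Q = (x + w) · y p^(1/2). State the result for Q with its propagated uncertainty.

3379 ± 204

Let u = x + w = 62.63. δu = √(δx² + δw²) = √(0.000909 + 5.64) = 2.37, so δu/u = 0.0379.
Q is then a monomial in u, y, p:
δQ/Q = √((δu/u)² + (1·δy/y)² + (½·δp/p)²) = √(0.00144 + 0.000256 + 0.00194) = 0.0602
Q = 3379, so δQ = 0.0602 × 3379 = 204.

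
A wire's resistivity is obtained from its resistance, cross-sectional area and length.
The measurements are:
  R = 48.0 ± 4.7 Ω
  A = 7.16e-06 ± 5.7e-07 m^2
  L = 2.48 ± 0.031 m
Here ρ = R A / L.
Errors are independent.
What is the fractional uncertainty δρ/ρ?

0.127

Since ρ is a product/quotient, work with relative uncertainties:
  (1·δR/R)² = (1×0.0979)² = 0.00959;  (1·δA/A)² = (1×0.0796)² = 0.00634;  (-1·δL/L)² = (-1×0.0125)² = 0.000156
δρ/ρ = √(0.0161) = 0.127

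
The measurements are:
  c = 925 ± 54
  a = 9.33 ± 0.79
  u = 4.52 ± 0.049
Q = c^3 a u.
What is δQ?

Q is a product of powers, so relative uncertainties combine in quadrature:
  (3·δc/c)² = (3×0.0584)² = 0.0307;  (1·δa/a)² = (1×0.0847)² = 0.00717;  (1·δu/u)² = (1×0.0108)² = 0.000118
δQ/Q = √(0.0380) = 0.195
Q = 3.34e+10, so δQ = 0.195 × 3.34e+10 = 6.5e+09.

6.5e+09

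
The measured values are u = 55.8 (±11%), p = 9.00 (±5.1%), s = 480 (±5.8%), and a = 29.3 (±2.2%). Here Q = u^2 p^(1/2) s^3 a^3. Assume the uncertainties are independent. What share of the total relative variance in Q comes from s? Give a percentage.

36.2%

(δQ/Q)² = (2·δu/u)² + (½·δp/p)² + (3·δs/s)² + (3·δa/a)²
  u term: (2×0.110)² = 0.0484
  p term: (0.5×0.0510)² = 0.000650
  s term: (3×0.0580)² = 0.0303
  a term: (3×0.0220)² = 0.00436
Total = 0.0837. Share from s = 0.0303/0.0837 = 0.362.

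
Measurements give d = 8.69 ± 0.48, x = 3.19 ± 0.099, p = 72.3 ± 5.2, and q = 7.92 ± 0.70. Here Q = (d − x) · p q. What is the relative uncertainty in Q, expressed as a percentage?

Let u = d − x = 5.50. δu = √(δd² + δx²) = √(0.230 + 0.00980) = 0.490, so δu/u = 0.0891.
Q is then a monomial in u, p, q:
δQ/Q = √((δu/u)² + (1·δp/p)² + (1·δq/q)²) = √(0.00794 + 0.00517 + 0.00781) = 0.145

14.5%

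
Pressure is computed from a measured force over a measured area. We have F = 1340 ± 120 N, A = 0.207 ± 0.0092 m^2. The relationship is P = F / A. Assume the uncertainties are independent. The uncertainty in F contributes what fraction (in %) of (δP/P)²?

(δP/P)² = (1·δF/F)² + (-1·δA/A)²
  F term: (1×0.0896)² = 0.00802
  A term: (-1×0.0444)² = 0.00198
Total = 0.00999. Share from F = 0.00802/0.00999 = 0.802.

80.2%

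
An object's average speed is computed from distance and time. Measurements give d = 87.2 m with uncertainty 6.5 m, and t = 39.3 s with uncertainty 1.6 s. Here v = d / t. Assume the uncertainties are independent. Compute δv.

0.188 m/s

Products/powers → add relative errors in quadrature, weighted by exponent:
  (1·δd/d)² = (1×0.0745)² = 0.00556;  (-1·δt/t)² = (-1×0.0407)² = 0.00166
δv/v = √(0.00721) = 0.0849
v = 2.22 m/s, so δv = 0.0849 × 2.22 = 0.188 m/s.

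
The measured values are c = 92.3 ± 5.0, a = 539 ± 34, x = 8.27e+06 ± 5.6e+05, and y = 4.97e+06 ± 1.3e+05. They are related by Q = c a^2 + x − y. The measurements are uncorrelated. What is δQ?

3.73e+06

Let p = c·a^2 = 2.68e+07. δp/p = √((1·δc/c)² + (2·δa/a)²) = √(0.00293 + 0.0159) = 0.137, so δp = 3.68e+06.
Q = p + x − y: δQ = √(δp² + δx² + δy²) = √(1.36e+13 + 3.14e+11 + 1.69e+10) = 3.73e+06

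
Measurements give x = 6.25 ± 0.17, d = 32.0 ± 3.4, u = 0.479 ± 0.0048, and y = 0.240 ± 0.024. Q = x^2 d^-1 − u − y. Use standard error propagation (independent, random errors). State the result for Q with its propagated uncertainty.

0.502 ± 0.148

Let p = x^2·d^-1 = 1.22. δp/p = √((2·δx/x)² + (-1·δd/d)²) = √(0.00296 + 0.0113) = 0.119, so δp = 0.146.
Q = p − u − y: δQ = √(δp² + δu² + δy²) = √(0.0212 + 2.3e-05 + 0.000576) = 0.148
Q = 0.502.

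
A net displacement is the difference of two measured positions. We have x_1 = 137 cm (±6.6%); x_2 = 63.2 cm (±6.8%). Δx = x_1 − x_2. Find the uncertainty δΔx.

10.0 cm

Each term contributes (cᵢ δxᵢ)² to (δΔx)²:
  (δx_1)² = 81.8;  (δx_2)² = 18.5
δΔx = √(100) = 10.0 cm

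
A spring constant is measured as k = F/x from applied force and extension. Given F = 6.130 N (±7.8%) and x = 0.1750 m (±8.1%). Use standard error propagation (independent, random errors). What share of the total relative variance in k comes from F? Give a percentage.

(δk/k)² = (1·δF/F)² + (-1·δx/x)²
  F term: (1×0.0780)² = 0.00608
  x term: (-1×0.0810)² = 0.00656
Total = 0.0126. Share from F = 0.00608/0.0126 = 0.481.

48.1%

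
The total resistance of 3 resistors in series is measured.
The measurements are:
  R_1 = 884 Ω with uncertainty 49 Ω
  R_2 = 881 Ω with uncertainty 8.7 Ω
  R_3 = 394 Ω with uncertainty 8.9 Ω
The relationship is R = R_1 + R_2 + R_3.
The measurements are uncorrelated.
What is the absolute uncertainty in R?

R is a linear combination, so absolute uncertainties add in quadrature:
  (δR_1)² = 2400;  (δR_2)² = 75.7;  (δR_3)² = 79.2
δR = √(2560) = 50.6 Ω

50.6 Ω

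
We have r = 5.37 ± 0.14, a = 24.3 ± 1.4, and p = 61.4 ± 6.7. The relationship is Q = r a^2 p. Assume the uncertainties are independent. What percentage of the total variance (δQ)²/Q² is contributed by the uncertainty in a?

51.3%

(δQ/Q)² = (1·δr/r)² + (2·δa/a)² + (1·δp/p)²
  r term: (1×0.0261)² = 0.000680
  a term: (2×0.0576)² = 0.0133
  p term: (1×0.109)² = 0.0119
Total = 0.0259. Share from a = 0.0133/0.0259 = 0.513.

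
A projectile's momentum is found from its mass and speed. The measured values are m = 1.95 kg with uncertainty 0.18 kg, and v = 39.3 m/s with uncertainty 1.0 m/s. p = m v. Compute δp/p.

p is a product of powers, so relative uncertainties combine in quadrature:
  (1·δm/m)² = (1×0.0923)² = 0.00852;  (1·δv/v)² = (1×0.0254)² = 0.000647
δp/p = √(0.00917) = 0.0958

0.0958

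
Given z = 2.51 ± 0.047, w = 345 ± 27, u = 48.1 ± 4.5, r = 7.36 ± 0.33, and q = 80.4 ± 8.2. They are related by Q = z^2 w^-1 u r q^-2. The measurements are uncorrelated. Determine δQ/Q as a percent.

Q is a product of powers, so relative uncertainties combine in quadrature:
  (2·δz/z)² = (2×0.0187)² = 0.00140;  (-1·δw/w)² = (-1×0.0783)² = 0.00612;  (1·δu/u)² = (1×0.0936)² = 0.00875;  (1·δr/r)² = (1×0.0448)² = 0.00201;  (-2·δq/q)² = (-2×0.102)² = 0.0416
δQ/Q = √(0.0599) = 0.245

24.5%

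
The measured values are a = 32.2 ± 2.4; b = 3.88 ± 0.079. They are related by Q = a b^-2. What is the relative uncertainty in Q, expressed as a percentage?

For a monomial Q ∝ a, b^-2, fractional errors add in quadrature:
  (1·δa/a)² = (1×0.0745)² = 0.00556;  (-2·δb/b)² = (-2×0.0204)² = 0.00166
δQ/Q = √(0.00721) = 0.0849

8.49%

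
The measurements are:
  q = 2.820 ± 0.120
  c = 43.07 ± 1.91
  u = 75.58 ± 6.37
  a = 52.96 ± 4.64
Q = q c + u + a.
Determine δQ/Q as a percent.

4.34%

Let p = q·c = 121.5. δp/p = √((1·δq/q)² + (1·δc/c)²) = √(0.00181 + 0.00197) = 0.0615, so δp = 7.46.
Q = p + u + a: δQ = √(δp² + δu² + δa²) = √(55.7 + 40.6 + 21.5) = 10.9
Q = 250.0, so δQ/Q = 10.9/250.0 = 0.0434.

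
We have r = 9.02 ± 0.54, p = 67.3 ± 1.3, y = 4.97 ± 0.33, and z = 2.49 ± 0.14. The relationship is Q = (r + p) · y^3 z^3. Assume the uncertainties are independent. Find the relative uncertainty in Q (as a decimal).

0.262

Let u = r + p = 76.3. δu = √(δr² + δp²) = √(0.292 + 1.69) = 1.41, so δu/u = 0.0184.
Q is then a monomial in u, y, z:
δQ/Q = √((δu/u)² + (3·δy/y)² + (3·δz/z)²) = √(0.000340 + 0.0397 + 0.0285) = 0.262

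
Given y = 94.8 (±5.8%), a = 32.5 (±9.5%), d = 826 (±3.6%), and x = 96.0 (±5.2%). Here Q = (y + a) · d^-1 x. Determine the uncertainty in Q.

1.19

Let u = y + a = 127. δu = √(δy² + δa²) = √(30.2 + 9.53) = 6.31, so δu/u = 0.0495.
Q is then a monomial in u, d, x:
δQ/Q = √((δu/u)² + (-1·δd/d)² + (1·δx/x)²) = √(0.00245 + 0.00130 + 0.00270) = 0.0803
Q = 14.8, so δQ = 0.0803 × 14.8 = 1.19.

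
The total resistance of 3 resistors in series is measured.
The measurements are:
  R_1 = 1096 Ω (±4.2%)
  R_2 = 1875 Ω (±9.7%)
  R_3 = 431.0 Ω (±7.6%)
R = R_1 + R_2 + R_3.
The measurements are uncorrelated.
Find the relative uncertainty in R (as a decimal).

0.0560

R is a linear combination, so absolute uncertainties add in quadrature:
  (δR_1)² = 2120;  (δR_2)² = 33100;  (δR_3)² = 1070
δR = √(36300) = 190 Ω
R = 3402 Ω, so δR/R = 190/3402 = 0.0560.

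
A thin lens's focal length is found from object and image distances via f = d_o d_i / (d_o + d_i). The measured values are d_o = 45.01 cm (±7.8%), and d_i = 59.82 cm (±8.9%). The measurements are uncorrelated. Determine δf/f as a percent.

∂f/∂d_o = (d_i/(d_o+d_i))² = 0.326;  ∂f/∂d_i = (d_o/(d_o+d_i))² = 0.184
δf = √((∂f/∂d_o · δd_o)² + (∂f/∂d_i · δd_i)²) = √(1.31 + 0.963) = 1.51 cm
f = 25.68 cm, so δf/f = 1.51/25.68 = 0.0587.

5.87%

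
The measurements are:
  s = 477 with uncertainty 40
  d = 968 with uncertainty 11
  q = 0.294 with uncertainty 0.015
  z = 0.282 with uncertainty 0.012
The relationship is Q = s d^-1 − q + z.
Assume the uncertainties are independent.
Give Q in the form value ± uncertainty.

0.481 ± 0.0459

Let p = s·d^-1 = 0.493. δp/p = √((1·δs/s)² + (-1·δd/d)²) = √(0.00703 + 0.000129) = 0.0846, so δp = 0.0417.
Q = p − q + z: δQ = √(δp² + δq² + δz²) = √(0.00174 + 0.000225 + 0.000144) = 0.0459
Q = 0.481.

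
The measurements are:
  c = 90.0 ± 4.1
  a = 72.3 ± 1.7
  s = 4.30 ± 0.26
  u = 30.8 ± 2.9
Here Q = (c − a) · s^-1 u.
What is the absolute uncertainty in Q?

Let w = c − a = 17.7. δw = √(δc² + δa²) = √(16.8 + 2.89) = 4.44, so δw/w = 0.251.
Q is then a monomial in w, s, u:
δQ/Q = √((δw/w)² + (-1·δs/s)² + (1·δu/u)²) = √(0.0629 + 0.00366 + 0.00887) = 0.275
Q = 127, so δQ = 0.275 × 127 = 34.8.

34.8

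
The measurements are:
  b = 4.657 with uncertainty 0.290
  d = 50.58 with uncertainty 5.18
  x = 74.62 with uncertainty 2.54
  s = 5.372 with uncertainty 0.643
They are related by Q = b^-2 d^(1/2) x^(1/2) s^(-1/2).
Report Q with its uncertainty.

1.222 ± 0.181

Each factor contributes (exponent × relative error)² to (δQ/Q)²:
  (-2·δb/b)² = (-2×0.0623)² = 0.0155;  (½·δd/d)² = (0.5×0.102)² = 0.00262;  (½·δx/x)² = (0.5×0.0340)² = 0.000290;  (−½·δs/s)² = (-0.5×0.120)² = 0.00358
δQ/Q = √(0.0220) = 0.148
Q = 1.222, so δQ = 0.148 × 1.222 = 0.181.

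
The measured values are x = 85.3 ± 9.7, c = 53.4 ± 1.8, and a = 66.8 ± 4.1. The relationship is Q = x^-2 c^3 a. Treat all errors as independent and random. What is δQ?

358

Since Q is a product/quotient, work with relative uncertainties:
  (-2·δx/x)² = (-2×0.114)² = 0.0517;  (3·δc/c)² = (3×0.0337)² = 0.0102;  (1·δa/a)² = (1×0.0614)² = 0.00377
δQ/Q = √(0.0657) = 0.256
Q = 1400, so δQ = 0.256 × 1400 = 358.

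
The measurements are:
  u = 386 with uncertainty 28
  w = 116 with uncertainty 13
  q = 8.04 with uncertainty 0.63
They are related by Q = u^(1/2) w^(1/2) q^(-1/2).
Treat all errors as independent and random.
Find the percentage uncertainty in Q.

7.74%

Each factor contributes (exponent × relative error)² to (δQ/Q)²:
  (½·δu/u)² = (0.5×0.0725)² = 0.00132;  (½·δw/w)² = (0.5×0.112)² = 0.00314;  (−½·δq/q)² = (-0.5×0.0784)² = 0.00154
δQ/Q = √(0.00599) = 0.0774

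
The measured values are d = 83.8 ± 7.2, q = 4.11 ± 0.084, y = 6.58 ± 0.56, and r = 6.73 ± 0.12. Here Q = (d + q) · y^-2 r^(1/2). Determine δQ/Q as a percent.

18.9%

Let u = d + q = 87.9. δu = √(δd² + δq²) = √(51.8 + 0.00706) = 7.20, so δu/u = 0.0819.
Q is then a monomial in u, y, r:
δQ/Q = √((δu/u)² + (-2·δy/y)² + (½·δr/r)²) = √(0.00671 + 0.0290 + 7.95e-05) = 0.189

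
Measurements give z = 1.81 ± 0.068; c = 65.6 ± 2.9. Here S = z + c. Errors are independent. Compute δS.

2.90

Sums and differences: (δS)² = Σ (cᵢ δxᵢ)².
  (δz)² = 0.00462;  (δc)² = 8.41
δS = √(8.41) = 2.90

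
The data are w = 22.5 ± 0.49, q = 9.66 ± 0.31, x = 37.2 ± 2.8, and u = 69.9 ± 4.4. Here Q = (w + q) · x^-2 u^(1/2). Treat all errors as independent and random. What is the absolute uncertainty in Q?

0.0301

Let h = w + q = 32.2. δh = √(δw² + δq²) = √(0.240 + 0.0961) = 0.580, so δh/h = 0.0180.
Q is then a monomial in h, x, u:
δQ/Q = √((δh/h)² + (-2·δx/x)² + (½·δu/u)²) = √(0.000325 + 0.0227 + 0.000991) = 0.155
Q = 0.194, so δQ = 0.155 × 0.194 = 0.0301.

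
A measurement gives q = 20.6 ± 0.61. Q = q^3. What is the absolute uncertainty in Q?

777

Q ∝ q^3, so δQ/Q = |3| · δq/q = 3 × 0.0296 = 0.0888.
Q = 8740, so δQ = 0.0888 × 8740 = 777.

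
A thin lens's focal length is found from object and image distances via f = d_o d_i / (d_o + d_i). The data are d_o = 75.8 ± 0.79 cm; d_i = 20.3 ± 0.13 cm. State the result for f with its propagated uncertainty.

16.0 ± 0.0882 cm

∂f/∂d_o = (d_i/(d_o+d_i))² = 0.0446;  ∂f/∂d_i = (d_o/(d_o+d_i))² = 0.622
δf = √((∂f/∂d_o · δd_o)² + (∂f/∂d_i · δd_i)²) = √(0.00124 + 0.00654) = 0.0882 cm
f = 16.0 cm.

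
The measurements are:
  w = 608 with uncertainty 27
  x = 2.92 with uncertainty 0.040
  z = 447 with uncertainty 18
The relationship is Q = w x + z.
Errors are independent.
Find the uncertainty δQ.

84.4

Let p = w·x = 1780. δp/p = √((1·δw/w)² + (1·δx/x)²) = √(0.00197 + 0.000188) = 0.0465, so δp = 82.5.
Q = p + z: δQ = √(δp² + δz²) = √(6810 + 324) = 84.4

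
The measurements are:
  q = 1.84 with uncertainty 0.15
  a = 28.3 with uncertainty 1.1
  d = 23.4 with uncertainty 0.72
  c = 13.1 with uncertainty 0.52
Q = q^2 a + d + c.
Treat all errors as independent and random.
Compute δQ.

Let p = q^2·a = 95.8. δp/p = √((2·δq/q)² + (1·δa/a)²) = √(0.0266 + 0.00151) = 0.168, so δp = 16.1.
Q = p + d + c: δQ = √(δp² + δd² + δc²) = √(258 + 0.518 + 0.270) = 16.1

16.1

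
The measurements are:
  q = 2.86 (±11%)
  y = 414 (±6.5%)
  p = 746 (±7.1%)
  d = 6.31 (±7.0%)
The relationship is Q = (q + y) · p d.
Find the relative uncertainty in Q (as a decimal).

0.119

Let u = q + y = 417. δu = √(δq² + δy²) = √(0.0990 + 724) = 26.9, so δu/u = 0.0646.
Q is then a monomial in u, p, d:
δQ/Q = √((δu/u)² + (1·δp/p)² + (1·δd/d)²) = √(0.00417 + 0.00504 + 0.00490) = 0.119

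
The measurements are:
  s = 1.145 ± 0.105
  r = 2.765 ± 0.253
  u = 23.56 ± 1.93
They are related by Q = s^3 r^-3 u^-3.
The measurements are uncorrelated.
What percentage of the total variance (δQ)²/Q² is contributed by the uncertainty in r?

(δQ/Q)² = (3·δs/s)² + (-3·δr/r)² + (-3·δu/u)²
  s term: (3×0.0917)² = 0.0757
  r term: (-3×0.0915)² = 0.0754
  u term: (-3×0.0819)² = 0.0604
Total = 0.211. Share from r = 0.0754/0.211 = 0.356.

35.6%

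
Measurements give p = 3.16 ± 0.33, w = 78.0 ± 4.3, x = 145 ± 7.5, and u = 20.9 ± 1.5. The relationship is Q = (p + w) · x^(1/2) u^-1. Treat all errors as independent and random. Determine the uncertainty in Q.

4.35

Let h = p + w = 81.2. δh = √(δp² + δw²) = √(0.109 + 18.5) = 4.31, so δh/h = 0.0531.
Q is then a monomial in h, x, u:
δQ/Q = √((δh/h)² + (½·δx/x)² + (-1·δu/u)²) = √(0.00282 + 0.000669 + 0.00515) = 0.0930
Q = 46.8, so δQ = 0.0930 × 46.8 = 4.35.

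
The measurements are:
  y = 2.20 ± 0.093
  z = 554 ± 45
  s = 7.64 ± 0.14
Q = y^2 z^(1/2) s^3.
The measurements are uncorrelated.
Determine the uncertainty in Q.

5520

Each factor contributes (exponent × relative error)² to (δQ/Q)²:
  (2·δy/y)² = (2×0.0423)² = 0.00715;  (½·δz/z)² = (0.5×0.0812)² = 0.00165;  (3·δs/s)² = (3×0.0183)² = 0.00302
δQ/Q = √(0.0118) = 0.109
Q = 50800, so δQ = 0.109 × 50800 = 5520.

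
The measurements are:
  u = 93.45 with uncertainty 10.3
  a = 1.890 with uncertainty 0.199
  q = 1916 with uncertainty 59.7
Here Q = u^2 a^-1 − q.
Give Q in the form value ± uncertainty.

2705 ± 1130

Let p = u^2·a^-1 = 4621. δp/p = √((2·δu/u)² + (-1·δa/a)²) = √(0.0486 + 0.0111) = 0.244, so δp = 1130.
Q = p − q: δQ = √(δp² + δq²) = √(1.27e+06 + 3560) = 1130
Q = 2705.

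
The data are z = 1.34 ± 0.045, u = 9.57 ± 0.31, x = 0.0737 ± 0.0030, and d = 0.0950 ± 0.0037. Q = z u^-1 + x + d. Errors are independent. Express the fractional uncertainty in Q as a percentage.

2.62%

Let p = z·u^-1 = 0.140. δp/p = √((1·δz/z)² + (-1·δu/u)²) = √(0.00113 + 0.00105) = 0.0467, so δp = 0.00653.
Q = p + x + d: δQ = √(δp² + δx² + δd²) = √(4.27e-05 + 9e-06 + 1.37e-05) = 0.00809
Q = 0.309, so δQ/Q = 0.00809/0.309 = 0.0262.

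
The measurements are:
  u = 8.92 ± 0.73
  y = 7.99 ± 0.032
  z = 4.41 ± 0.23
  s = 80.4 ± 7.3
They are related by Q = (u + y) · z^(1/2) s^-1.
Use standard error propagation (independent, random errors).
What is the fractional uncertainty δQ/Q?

0.104

Let w = u + y = 16.9. δw = √(δu² + δy²) = √(0.533 + 0.00102) = 0.731, so δw/w = 0.0432.
Q is then a monomial in w, z, s:
δQ/Q = √((δw/w)² + (½·δz/z)² + (-1·δs/s)²) = √(0.00187 + 0.000680 + 0.00824) = 0.104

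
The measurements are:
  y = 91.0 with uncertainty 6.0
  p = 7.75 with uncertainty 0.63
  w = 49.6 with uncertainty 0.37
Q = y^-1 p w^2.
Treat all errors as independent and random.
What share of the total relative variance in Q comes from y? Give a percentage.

38.9%

(δQ/Q)² = (-1·δy/y)² + (1·δp/p)² + (2·δw/w)²
  y term: (-1×0.0659)² = 0.00435
  p term: (1×0.0813)² = 0.00661
  w term: (2×0.00746)² = 0.000223
Total = 0.0112. Share from y = 0.00435/0.0112 = 0.389.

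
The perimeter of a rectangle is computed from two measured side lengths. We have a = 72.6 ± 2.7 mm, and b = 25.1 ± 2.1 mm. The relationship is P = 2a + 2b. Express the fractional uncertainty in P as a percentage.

P is a linear combination, so absolute uncertainties add in quadrature:
  (2·δa)² = 29.2;  (2·δb)² = 17.6
δP = √(46.8) = 6.84 mm
P = 195 mm, so δP/P = 6.84/195 = 0.0350.

3.50%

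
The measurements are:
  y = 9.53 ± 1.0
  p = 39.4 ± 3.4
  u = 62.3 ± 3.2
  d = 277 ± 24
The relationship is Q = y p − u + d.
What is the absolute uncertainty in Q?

56.5

Let w = y·p = 375. δw/w = √((1·δy/y)² + (1·δp/p)²) = √(0.0110 + 0.00745) = 0.136, so δw = 51.0.
Q = w − u + d: δQ = √(δw² + δu² + δd²) = √(2600 + 10.2 + 576) = 56.5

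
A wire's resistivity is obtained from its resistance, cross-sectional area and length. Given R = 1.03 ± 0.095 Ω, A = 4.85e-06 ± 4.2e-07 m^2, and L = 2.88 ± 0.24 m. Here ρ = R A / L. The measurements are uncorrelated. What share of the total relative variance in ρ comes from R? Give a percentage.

37.1%

(δρ/ρ)² = (1·δR/R)² + (1·δA/A)² + (-1·δL/L)²
  R term: (1×0.0922)² = 0.00851
  A term: (1×0.0866)² = 0.00750
  L term: (-1×0.0833)² = 0.00694
Total = 0.0230. Share from R = 0.00851/0.0230 = 0.371.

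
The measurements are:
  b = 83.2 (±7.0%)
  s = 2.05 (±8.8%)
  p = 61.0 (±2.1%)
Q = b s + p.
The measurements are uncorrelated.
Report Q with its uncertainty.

232 ± 19.2

Let w = b·s = 171. δw/w = √((1·δb/b)² + (1·δs/s)²) = √(0.00490 + 0.00774) = 0.112, so δw = 19.2.
Q = w + p: δQ = √(δw² + δp²) = √(368 + 1.64) = 19.2
Q = 232.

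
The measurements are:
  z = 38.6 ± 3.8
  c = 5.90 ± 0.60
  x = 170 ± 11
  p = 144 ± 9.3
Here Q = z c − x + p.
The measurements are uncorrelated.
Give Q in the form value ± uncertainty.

Let w = z·c = 228. δw/w = √((1·δz/z)² + (1·δc/c)²) = √(0.00969 + 0.0103) = 0.142, so δw = 32.2.
Q = w − x + p: δQ = √(δw² + δx² + δp²) = √(1040 + 121 + 86.5) = 35.3
Q = 202.

202 ± 35.3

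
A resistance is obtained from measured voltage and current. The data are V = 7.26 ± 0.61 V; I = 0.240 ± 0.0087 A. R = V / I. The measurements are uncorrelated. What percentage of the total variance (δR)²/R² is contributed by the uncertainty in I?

15.7%

(δR/R)² = (1·δV/V)² + (-1·δI/I)²
  V term: (1×0.0840)² = 0.00706
  I term: (-1×0.0362)² = 0.00131
Total = 0.00837. Share from I = 0.00131/0.00837 = 0.157.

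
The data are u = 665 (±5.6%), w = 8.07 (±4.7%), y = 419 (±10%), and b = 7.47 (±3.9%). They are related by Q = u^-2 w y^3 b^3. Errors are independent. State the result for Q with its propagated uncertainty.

(5.60 ± 1.93) × 10^5

Each factor contributes (exponent × relative error)² to (δQ/Q)²:
  (-2·δu/u)² = (-2×0.0560)² = 0.0125;  (1·δw/w)² = (1×0.0470)² = 0.00221;  (3·δy/y)² = (3×0.100)² = 0.0900;  (3·δb/b)² = (3×0.0390)² = 0.0137
δQ/Q = √(0.118) = 0.344
Q = 5.6e+05, so δQ = 0.344 × 5.6e+05 = 1.93e+05.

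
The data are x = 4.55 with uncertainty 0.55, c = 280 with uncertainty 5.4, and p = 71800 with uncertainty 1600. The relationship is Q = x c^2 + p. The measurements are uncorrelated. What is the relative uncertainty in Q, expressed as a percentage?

10.6%

Let w = x·c^2 = 3.57e+05. δw/w = √((1·δx/x)² + (2·δc/c)²) = √(0.0146 + 0.00149) = 0.127, so δw = 45300.
Q = w + p: δQ = √(δw² + δp²) = √(2.05e+09 + 2.56e+06) = 45300
Q = 4.29e+05, so δQ/Q = 45300/4.29e+05 = 0.106.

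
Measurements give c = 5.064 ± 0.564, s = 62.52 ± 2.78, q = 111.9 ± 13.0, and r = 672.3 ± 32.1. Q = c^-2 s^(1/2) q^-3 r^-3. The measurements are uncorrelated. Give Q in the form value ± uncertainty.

Q is a product of powers, so relative uncertainties combine in quadrature:
  (-2·δc/c)² = (-2×0.111)² = 0.0496;  (½·δs/s)² = (0.5×0.0445)² = 0.000494;  (-3·δq/q)² = (-3×0.116)² = 0.121;  (-3·δr/r)² = (-3×0.0477)² = 0.0205
δQ/Q = √(0.192) = 0.438
Q = 7.242e-16, so δQ = 0.438 × 7.242e-16 = 3.17e-16.

(7.242 ± 3.17) × 10^-16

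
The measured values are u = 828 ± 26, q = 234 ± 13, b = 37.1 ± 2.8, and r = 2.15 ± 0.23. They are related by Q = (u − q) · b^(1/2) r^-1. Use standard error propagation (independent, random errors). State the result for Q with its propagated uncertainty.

Let w = u − q = 594. δw = √(δu² + δq²) = √(676 + 169) = 29.1, so δw/w = 0.0489.
Q is then a monomial in w, b, r:
δQ/Q = √((δw/w)² + (½·δb/b)² + (-1·δr/r)²) = √(0.00239 + 0.00142 + 0.0114) = 0.124
Q = 1680, so δQ = 0.124 × 1680 = 208.

1680 ± 208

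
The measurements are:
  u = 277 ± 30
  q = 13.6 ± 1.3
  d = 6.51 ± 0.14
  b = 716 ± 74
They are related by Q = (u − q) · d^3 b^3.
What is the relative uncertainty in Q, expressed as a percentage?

33.7%

Let w = u − q = 263. δw = √(δu² + δq²) = √(900 + 1.69) = 30.0, so δw/w = 0.114.
Q is then a monomial in w, d, b:
δQ/Q = √((δw/w)² + (3·δd/d)² + (3·δb/b)²) = √(0.0130 + 0.00416 + 0.0961) = 0.337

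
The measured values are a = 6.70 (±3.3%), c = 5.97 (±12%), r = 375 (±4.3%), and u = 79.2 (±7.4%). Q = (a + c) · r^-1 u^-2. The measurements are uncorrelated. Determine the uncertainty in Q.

8.89e-07

Let w = a + c = 12.7. δw = √(δa² + δc²) = √(0.0489 + 0.513) = 0.750, so δw/w = 0.0592.
Q is then a monomial in w, r, u:
δQ/Q = √((δw/w)² + (-1·δr/r)² + (-2·δu/u)²) = √(0.00350 + 0.00185 + 0.0219) = 0.165
Q = 5.39e-06, so δQ = 0.165 × 5.39e-06 = 8.89e-07.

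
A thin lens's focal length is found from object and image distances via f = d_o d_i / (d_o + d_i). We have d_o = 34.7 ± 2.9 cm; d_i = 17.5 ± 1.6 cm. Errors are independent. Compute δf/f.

∂f/∂d_o = (d_i/(d_o+d_i))² = 0.112;  ∂f/∂d_i = (d_o/(d_o+d_i))² = 0.442
δf = √((∂f/∂d_o · δd_o)² + (∂f/∂d_i · δd_i)²) = √(0.106 + 0.500) = 0.779 cm
f = 11.6 cm, so δf/f = 0.779/11.6 = 0.0669.

0.0669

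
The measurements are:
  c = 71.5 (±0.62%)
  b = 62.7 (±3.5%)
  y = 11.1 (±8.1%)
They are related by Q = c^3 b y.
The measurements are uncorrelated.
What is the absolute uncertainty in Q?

For a monomial Q ∝ c^3, b, y, fractional errors add in quadrature:
  (3·δc/c)² = (3×0.00620)² = 0.000346;  (1·δb/b)² = (1×0.0350)² = 0.00123;  (1·δy/y)² = (1×0.0810)² = 0.00656
δQ/Q = √(0.00813) = 0.0902
Q = 2.54e+08, so δQ = 0.0902 × 2.54e+08 = 2.29e+07.

2.29e+07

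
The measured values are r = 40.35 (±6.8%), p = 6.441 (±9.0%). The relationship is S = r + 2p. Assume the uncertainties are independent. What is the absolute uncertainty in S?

2.98

Each term contributes (cᵢ δxᵢ)² to (δS)²:
  (δr)² = 7.53;  (2·δp)² = 1.34
δS = √(8.87) = 2.98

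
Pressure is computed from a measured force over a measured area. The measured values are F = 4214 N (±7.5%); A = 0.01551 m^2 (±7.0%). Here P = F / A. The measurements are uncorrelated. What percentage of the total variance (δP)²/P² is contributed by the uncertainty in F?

(δP/P)² = (1·δF/F)² + (-1·δA/A)²
  F term: (1×0.0750)² = 0.00562
  A term: (-1×0.0700)² = 0.00490
Total = 0.0105. Share from F = 0.00562/0.0105 = 0.534.

53.4%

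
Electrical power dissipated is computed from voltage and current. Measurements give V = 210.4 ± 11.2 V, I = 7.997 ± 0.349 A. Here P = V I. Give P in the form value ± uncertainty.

Since P is a product/quotient, work with relative uncertainties:
  (1·δV/V)² = (1×0.0532)² = 0.00283;  (1·δI/I)² = (1×0.0436)² = 0.00190
δP/P = √(0.00474) = 0.0688
P = 1683 W, so δP = 0.0688 × 1683 = 116 W.

1683 ± 116 W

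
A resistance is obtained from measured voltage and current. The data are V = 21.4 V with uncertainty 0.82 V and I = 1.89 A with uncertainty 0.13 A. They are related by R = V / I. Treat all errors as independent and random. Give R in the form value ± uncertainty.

Relative error in a monomial: (δR/R)² = Σ (nᵢ · δxᵢ/xᵢ)².
  (1·δV/V)² = (1×0.0383)² = 0.00147;  (-1·δI/I)² = (-1×0.0688)² = 0.00473
δR/R = √(0.00620) = 0.0787
R = 11.3 Ω, so δR = 0.0787 × 11.3 = 0.892 Ω.

11.3 ± 0.892 Ω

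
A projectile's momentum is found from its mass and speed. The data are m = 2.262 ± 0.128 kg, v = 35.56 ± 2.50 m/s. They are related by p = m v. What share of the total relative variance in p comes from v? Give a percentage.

60.7%

(δp/p)² = (1·δm/m)² + (1·δv/v)²
  m term: (1×0.0566)² = 0.00320
  v term: (1×0.0703)² = 0.00494
Total = 0.00814. Share from v = 0.00494/0.00814 = 0.607.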